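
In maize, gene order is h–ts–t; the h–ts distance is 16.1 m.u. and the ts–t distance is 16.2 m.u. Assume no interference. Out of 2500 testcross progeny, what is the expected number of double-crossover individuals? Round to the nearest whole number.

Map distances give recombination frequencies of 0.161 and 0.162 for the two intervals.
With no interference, expected double-crossover frequency = 0.161 × 0.162 = 0.02608.
Expected number = 0.02608 × 2500 = 65.20 ≈ 65.

65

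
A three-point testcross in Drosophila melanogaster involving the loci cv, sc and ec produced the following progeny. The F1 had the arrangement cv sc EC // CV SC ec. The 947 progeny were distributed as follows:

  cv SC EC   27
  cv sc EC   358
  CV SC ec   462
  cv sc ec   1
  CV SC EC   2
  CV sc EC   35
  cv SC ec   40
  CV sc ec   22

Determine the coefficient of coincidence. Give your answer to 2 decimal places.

The two rarest classes, cv sc ec and CV SC EC, are the double crossovers. Comparing them with the parentals, only the ec allele has switched, so ec is the middle locus and the order is sc – ec – cv.
sc–ec: (49 + 3)/947 = 0.0549; ec–cv: (75 + 3)/947 = 0.0824.
Expected DCO frequency = 0.0549 × 0.0824 ≈ 0.00452; observed = 3/947 ≈ 0.00317.
Coefficient of coincidence = 0.00317/0.00452 ≈ 0.70.

0.70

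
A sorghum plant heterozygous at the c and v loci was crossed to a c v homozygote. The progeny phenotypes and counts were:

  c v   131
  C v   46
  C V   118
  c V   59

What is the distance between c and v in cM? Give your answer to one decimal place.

29.7 cM

The two most frequent classes, C V (118) and c v (131), are the parental types, so the F1 was C V / c v.
The recombinant classes are C v and c V: 46 + 59 = 105.
Recombination frequency = 105/354 = 0.2966 ≈ 29.7%, i.e. 29.7 cM.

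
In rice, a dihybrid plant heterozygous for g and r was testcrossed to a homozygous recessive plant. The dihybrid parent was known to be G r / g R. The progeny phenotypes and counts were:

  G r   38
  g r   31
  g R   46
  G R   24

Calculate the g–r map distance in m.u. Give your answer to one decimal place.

39.6 m.u.

The recombinant classes are G R and g r: 24 + 31 = 55.
Recombination frequency = 55/139 = 0.3957 ≈ 39.6%, i.e. 39.6 m.u.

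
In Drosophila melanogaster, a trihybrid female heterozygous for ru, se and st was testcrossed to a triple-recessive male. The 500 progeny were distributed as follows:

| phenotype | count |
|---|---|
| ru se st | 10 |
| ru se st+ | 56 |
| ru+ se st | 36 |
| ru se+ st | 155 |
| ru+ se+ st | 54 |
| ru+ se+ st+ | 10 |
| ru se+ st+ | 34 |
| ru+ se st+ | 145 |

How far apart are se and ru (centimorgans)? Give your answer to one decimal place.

26.0 centimorgans

The two most frequent reciprocal classes, ru+ se st+ and ru se+ st, are the parental types, so the F1 was ru+ se st+ / ru se+ st.
The two rarest classes, ru+ se+ st+ and ru se st, are the double crossovers. Comparing them with the parentals, only the se allele has switched, so se is the middle locus and the order is ru – se – st.
Crossovers in the ru–se interval produce the single-crossover classes ru se st+ and ru+ se+ st (56 + 54 = 110) plus the double crossovers (20).
RF(ru–se) = (110 + 20) / 500 = 130/500 = 0.2600 → 26.0 centimorgans.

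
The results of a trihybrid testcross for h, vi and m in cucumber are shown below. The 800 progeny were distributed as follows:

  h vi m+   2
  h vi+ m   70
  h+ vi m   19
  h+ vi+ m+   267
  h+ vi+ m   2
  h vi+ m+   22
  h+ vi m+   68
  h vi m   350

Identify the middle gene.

m

The two most frequent reciprocal classes, h vi m and h+ vi+ m+, are the parental types, so the F1 was h vi m / h+ vi+ m+.
The two rarest classes, h vi m+ and h+ vi+ m, are the double crossovers. Comparing them with the parentals, only the m allele has switched, so m is the middle locus and the order is h – m – vi.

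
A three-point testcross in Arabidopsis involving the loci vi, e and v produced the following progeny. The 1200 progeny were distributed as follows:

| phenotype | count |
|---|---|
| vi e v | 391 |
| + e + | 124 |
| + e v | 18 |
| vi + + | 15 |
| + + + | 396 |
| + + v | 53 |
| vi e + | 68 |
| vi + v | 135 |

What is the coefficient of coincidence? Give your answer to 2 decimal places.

The two most frequent reciprocal classes, + + + and vi e v, are the parental types, so the F1 was + + + / vi e v.
The two rarest classes, vi + + and + e v, are the double crossovers. Comparing them with the parentals, only the vi allele has switched, so vi is the middle locus and the order is v – vi – e.
v–vi: (121 + 33)/1200 = 0.1283; vi–e: (259 + 33)/1200 = 0.2433.
Expected DCO frequency = 0.1283 × 0.2433 ≈ 0.03122; observed = 33/1200 ≈ 0.02750.
Coefficient of coincidence = 0.02750/0.03122 ≈ 0.88.

0.88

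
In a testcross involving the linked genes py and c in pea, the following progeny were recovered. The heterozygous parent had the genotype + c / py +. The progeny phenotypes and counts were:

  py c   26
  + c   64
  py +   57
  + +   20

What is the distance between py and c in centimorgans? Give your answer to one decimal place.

27.5 centimorgans

The recombinant classes are + + and py c: 20 + 26 = 46.
Recombination frequency = 46/167 = 0.2754 ≈ 27.5%, i.e. 27.5 centimorgans.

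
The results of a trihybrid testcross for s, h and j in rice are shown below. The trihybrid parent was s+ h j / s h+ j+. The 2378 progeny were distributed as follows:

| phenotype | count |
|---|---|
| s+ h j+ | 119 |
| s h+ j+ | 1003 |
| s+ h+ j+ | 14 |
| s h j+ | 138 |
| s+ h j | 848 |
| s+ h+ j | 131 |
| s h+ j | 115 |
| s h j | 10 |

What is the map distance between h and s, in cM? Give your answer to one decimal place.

The two rarest classes, s h j and s+ h+ j+, are the double crossovers. Comparing them with the parentals, only the s allele has switched, so s is the middle locus and the order is h – s – j.
Crossovers in the h–s interval produce the single-crossover classes s+ h+ j and s h j+ (131 + 138 = 269) plus the double crossovers (24).
RF(h–s) = (269 + 24) / 2378 = 293/2378 = 0.1232 → 12.3 cM.

12.3 cM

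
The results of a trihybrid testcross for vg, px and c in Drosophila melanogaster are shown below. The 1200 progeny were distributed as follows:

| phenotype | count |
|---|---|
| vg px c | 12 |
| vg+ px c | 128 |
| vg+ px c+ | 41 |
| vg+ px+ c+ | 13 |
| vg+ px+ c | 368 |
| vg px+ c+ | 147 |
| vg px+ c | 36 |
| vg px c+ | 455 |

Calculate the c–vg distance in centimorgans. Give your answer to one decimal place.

8.5 centimorgans

The two most frequent reciprocal classes, vg px c+ and vg+ px+ c, are the parental types, so the F1 was vg px c+ / vg+ px+ c.
The two rarest classes, vg px c and vg+ px+ c+, are the double crossovers. Comparing them with the parentals, only the c allele has switched, so c is the middle locus and the order is px – c – vg.
Crossovers in the c–vg interval produce the single-crossover classes vg+ px c+ and vg px+ c (41 + 36 = 77) plus the double crossovers (25).
RF(c–vg) = (77 + 25) / 1200 = 102/1200 = 0.0850 → 8.5 centimorgans.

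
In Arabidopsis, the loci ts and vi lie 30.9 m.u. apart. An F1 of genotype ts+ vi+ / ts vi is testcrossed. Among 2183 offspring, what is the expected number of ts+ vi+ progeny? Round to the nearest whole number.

754

A map distance of 30.9 m.u. corresponds to a recombination frequency of 0.309.
The F1 is ts+ vi+ / ts vi, so ts+ vi+ is a parental gamete class with expected frequency (1 − r)/2 = 0.691/2 = 0.3455.
Expected number = 0.3455 × 2183 = 754.23 ≈ 754.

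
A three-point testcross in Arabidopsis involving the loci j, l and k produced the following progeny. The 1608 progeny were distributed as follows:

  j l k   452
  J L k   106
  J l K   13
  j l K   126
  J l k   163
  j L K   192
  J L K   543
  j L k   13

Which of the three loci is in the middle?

The two most frequent reciprocal classes, J L K and j l k, are the parental types, so the F1 was J L K / j l k.
The two rarest classes, J l K and j L k, are the double crossovers. Comparing them with the parentals, only the l allele has switched, so l is the middle locus and the order is k – l – j.

l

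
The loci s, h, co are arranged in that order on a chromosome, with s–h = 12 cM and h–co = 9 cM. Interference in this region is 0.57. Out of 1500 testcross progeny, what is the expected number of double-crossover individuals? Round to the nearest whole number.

Map distances give recombination frequencies of 0.120 and 0.090 for the two intervals.
With interference 0.57 (so coincidence = 0.43), expected double-crossover frequency = 0.120 × 0.090 × 0.43 = 0.00464.
Expected number = 0.00464 × 1500 = 6.97 ≈ 7.

7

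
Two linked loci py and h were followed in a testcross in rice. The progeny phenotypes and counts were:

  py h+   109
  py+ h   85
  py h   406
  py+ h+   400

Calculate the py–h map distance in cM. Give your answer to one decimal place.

19.4 cM

The two most frequent classes, py+ h+ (400) and py h (406), are the parental types, so the F1 was py+ h+ / py h.
The recombinant classes are py+ h and py h+: 85 + 109 = 194.
Recombination frequency = 194/1000 = 0.1940 ≈ 19.4%, i.e. 19.4 cM.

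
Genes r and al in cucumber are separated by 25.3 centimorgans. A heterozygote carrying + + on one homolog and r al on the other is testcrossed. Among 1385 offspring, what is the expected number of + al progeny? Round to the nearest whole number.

175

A map distance of 25.3 centimorgans corresponds to a recombination frequency of 0.253.
The F1 is + + / r al, so + al is a recombinant gamete class with expected frequency r/2 = 0.253/2 = 0.1265.
Expected number = 0.1265 × 1385 = 175.20 ≈ 175.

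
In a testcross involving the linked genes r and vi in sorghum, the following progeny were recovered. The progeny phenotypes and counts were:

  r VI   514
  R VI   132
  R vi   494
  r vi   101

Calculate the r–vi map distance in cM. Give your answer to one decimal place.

18.8 cM

The two most frequent classes, R vi (494) and r VI (514), are the parental types, so the F1 was R vi / r VI.
The recombinant classes are R VI and r vi: 132 + 101 = 233.
Recombination frequency = 233/1241 = 0.1878 ≈ 18.8%, i.e. 18.8 cM.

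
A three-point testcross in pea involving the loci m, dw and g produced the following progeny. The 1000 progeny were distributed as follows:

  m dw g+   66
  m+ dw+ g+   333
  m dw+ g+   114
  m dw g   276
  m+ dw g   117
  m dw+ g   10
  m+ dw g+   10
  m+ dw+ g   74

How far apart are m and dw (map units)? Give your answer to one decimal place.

The two most frequent reciprocal classes, m dw g and m+ dw+ g+, are the parental types, so the F1 was m dw g / m+ dw+ g+.
The two rarest classes, m dw+ g and m+ dw g+, are the double crossovers. Comparing them with the parentals, only the dw allele has switched, so dw is the middle locus and the order is g – dw – m.
Crossovers in the dw–m interval produce the single-crossover classes m+ dw g and m dw+ g+ (117 + 114 = 231) plus the double crossovers (20).
RF(dw–m) = (231 + 20) / 1000 = 251/1000 = 0.2510 → 25.1 map units.

25.1 map units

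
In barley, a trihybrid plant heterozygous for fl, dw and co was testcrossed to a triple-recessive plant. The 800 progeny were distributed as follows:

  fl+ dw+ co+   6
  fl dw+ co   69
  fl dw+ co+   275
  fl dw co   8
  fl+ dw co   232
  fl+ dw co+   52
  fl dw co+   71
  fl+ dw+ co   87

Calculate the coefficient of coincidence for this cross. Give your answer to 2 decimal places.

The two most frequent reciprocal classes, fl dw+ co+ and fl+ dw co, are the parental types, so the F1 was fl dw+ co+ / fl+ dw co.
The two rarest classes, fl+ dw+ co+ and fl dw co, are the double crossovers. Comparing them with the parentals, only the fl allele has switched, so fl is the middle locus and the order is dw – fl – co.
dw–fl: (158 + 14)/800 = 0.2150; fl–co: (121 + 14)/800 = 0.1688.
Expected DCO frequency = 0.2150 × 0.1688 ≈ 0.03629; observed = 14/800 ≈ 0.01750.
Coefficient of coincidence = 0.01750/0.03629 ≈ 0.48.

0.48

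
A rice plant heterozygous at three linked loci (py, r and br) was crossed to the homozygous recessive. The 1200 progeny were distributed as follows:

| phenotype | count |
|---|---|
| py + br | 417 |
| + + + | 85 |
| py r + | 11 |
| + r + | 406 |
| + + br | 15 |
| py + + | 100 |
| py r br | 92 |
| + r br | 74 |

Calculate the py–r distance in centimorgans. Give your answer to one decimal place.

The two most frequent reciprocal classes, py + br and + r +, are the parental types, so the F1 was py + br / + r +.
The two rarest classes, + + br and py r +, are the double crossovers. Comparing them with the parentals, only the py allele has switched, so py is the middle locus and the order is r – py – br.
Crossovers in the r–py interval produce the single-crossover classes py r br and + + + (92 + 85 = 177) plus the double crossovers (26).
RF(r–py) = (177 + 26) / 1200 = 203/1200 = 0.1692 → 16.9 centimorgans.

16.9 centimorgans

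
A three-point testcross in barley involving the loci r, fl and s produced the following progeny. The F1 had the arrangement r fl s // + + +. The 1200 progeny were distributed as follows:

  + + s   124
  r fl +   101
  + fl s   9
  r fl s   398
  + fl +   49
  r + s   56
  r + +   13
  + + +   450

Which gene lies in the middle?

The two rarest classes, + fl s and r + +, are the double crossovers. Comparing them with the parentals, only the r allele has switched, so r is the middle locus and the order is s – r – fl.

r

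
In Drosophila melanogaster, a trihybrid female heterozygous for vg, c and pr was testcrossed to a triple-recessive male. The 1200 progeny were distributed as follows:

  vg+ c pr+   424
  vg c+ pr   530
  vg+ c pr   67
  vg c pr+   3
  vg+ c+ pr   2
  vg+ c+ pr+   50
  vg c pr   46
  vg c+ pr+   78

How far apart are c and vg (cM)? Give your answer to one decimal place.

The two most frequent reciprocal classes, vg+ c pr+ and vg c+ pr, are the parental types, so the F1 was vg+ c pr+ / vg c+ pr.
The two rarest classes, vg c pr+ and vg+ c+ pr, are the double crossovers. Comparing them with the parentals, only the vg allele has switched, so vg is the middle locus and the order is c – vg – pr.
Crossovers in the c–vg interval produce the single-crossover classes vg+ c+ pr+ and vg c pr (50 + 46 = 96) plus the double crossovers (5).
RF(c–vg) = (96 + 5) / 1200 = 101/1200 = 0.0842 → 8.4 cM.

8.4 cM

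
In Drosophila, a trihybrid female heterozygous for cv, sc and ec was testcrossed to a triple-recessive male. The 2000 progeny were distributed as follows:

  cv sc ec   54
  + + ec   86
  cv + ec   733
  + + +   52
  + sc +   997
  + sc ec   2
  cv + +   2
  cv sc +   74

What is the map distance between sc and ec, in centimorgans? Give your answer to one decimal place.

The two most frequent reciprocal classes, cv + ec and + sc +, are the parental types, so the F1 was cv + ec / + sc +.
The two rarest classes, cv + + and + sc ec, are the double crossovers. Comparing them with the parentals, only the ec allele has switched, so ec is the middle locus and the order is cv – ec – sc.
Crossovers in the ec–sc interval produce the single-crossover classes cv sc ec and + + + (54 + 52 = 106) plus the double crossovers (4).
RF(ec–sc) = (106 + 4) / 2000 = 110/2000 = 0.0550 → 5.5 centimorgans.

5.5 centimorgans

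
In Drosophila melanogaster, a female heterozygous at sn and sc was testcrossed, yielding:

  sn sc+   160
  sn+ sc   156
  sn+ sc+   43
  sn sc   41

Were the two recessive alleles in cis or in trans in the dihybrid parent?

The two most frequent classes are sn+ sc (156) and sn sc+ (160); these are the parental (non-recombinant) types.
So the F1 carried sn+ sc on one chromosome and sn sc+ on the other — the recessive alleles are on opposite chromosomes (trans / repulsion).

trans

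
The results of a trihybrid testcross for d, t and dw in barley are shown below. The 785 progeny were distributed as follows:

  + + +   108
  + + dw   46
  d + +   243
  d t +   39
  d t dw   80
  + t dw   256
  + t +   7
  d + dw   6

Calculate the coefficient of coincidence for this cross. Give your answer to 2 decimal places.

0.52

The two most frequent reciprocal classes, + t dw and d + +, are the parental types, so the F1 was + t dw / d + +.
The two rarest classes, + t + and d + dw, are the double crossovers. Comparing them with the parentals, only the dw allele has switched, so dw is the middle locus and the order is d – dw – t.
d–dw: (188 + 13)/785 = 0.2561; dw–t: (85 + 13)/785 = 0.1248.
Expected DCO frequency = 0.2561 × 0.1248 ≈ 0.03196; observed = 13/785 ≈ 0.01656.
Coefficient of coincidence = 0.01656/0.03196 ≈ 0.52.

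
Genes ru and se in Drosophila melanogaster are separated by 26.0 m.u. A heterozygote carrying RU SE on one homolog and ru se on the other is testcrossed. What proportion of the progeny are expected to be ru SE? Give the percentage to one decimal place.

13.0%

A map distance of 26.0 m.u. corresponds to a recombination frequency of 0.260.
The F1 is RU SE / ru se, so ru SE is a recombinant gamete class with expected frequency r/2 = 0.260/2 = 0.1300.
That is 0.1300 = 13.0% of the progeny.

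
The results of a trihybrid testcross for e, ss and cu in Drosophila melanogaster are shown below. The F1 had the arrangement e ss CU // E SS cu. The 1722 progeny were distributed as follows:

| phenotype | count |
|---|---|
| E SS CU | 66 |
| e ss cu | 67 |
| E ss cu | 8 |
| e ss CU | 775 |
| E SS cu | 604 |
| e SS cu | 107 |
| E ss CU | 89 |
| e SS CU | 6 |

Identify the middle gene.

The two rarest classes, e SS CU and E ss cu, are the double crossovers. Comparing them with the parentals, only the ss allele has switched, so ss is the middle locus and the order is e – ss – cu.

ss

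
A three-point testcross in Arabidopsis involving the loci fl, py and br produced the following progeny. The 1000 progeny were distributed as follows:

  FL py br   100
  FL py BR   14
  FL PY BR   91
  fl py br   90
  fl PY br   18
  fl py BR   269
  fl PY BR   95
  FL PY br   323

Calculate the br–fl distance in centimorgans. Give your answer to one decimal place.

The two most frequent reciprocal classes, fl py BR and FL PY br, are the parental types, so the F1 was fl py BR / FL PY br.
The two rarest classes, FL py BR and fl PY br, are the double crossovers. Comparing them with the parentals, only the fl allele has switched, so fl is the middle locus and the order is py – fl – br.
Crossovers in the fl–br interval produce the single-crossover classes fl py br and FL PY BR (90 + 91 = 181) plus the double crossovers (32).
RF(fl–br) = (181 + 32) / 1000 = 213/1000 = 0.2130 → 21.3 centimorgans.

21.3 centimorgans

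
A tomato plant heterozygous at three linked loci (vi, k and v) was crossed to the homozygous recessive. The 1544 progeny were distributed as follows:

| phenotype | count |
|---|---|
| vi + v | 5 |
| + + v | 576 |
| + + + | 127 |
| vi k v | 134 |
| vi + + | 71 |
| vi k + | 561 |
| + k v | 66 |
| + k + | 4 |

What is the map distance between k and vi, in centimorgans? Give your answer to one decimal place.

9.5 centimorgans

The two most frequent reciprocal classes, vi k + and + + v, are the parental types, so the F1 was vi k + / + + v.
The two rarest classes, + k + and vi + v, are the double crossovers. Comparing them with the parentals, only the vi allele has switched, so vi is the middle locus and the order is k – vi – v.
Crossovers in the k–vi interval produce the single-crossover classes vi + + and + k v (71 + 66 = 137) plus the double crossovers (9).
RF(k–vi) = (137 + 9) / 1544 = 146/1544 = 0.0946 → 9.5 centimorgans.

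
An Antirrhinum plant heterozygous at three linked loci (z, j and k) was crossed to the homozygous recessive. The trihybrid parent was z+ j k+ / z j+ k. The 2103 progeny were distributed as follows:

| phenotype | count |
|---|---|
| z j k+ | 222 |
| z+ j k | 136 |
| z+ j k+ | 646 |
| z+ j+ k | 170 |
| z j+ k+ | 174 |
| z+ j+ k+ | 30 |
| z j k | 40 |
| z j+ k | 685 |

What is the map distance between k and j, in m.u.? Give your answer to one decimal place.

The two rarest classes, z+ j+ k+ and z j k, are the double crossovers. Comparing them with the parentals, only the j allele has switched, so j is the middle locus and the order is k – j – z.
Crossovers in the k–j interval produce the single-crossover classes z+ j k and z j+ k+ (136 + 174 = 310) plus the double crossovers (70).
RF(k–j) = (310 + 70) / 2103 = 380/2103 = 0.1807 → 18.1 m.u.

18.1 m.u.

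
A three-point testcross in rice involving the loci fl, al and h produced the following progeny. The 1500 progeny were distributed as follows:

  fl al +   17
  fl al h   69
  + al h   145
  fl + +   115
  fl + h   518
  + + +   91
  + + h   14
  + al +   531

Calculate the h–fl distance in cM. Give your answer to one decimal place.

19.4 cM

The two most frequent reciprocal classes, + al + and fl + h, are the parental types, so the F1 was + al + / fl + h.
The two rarest classes, fl al + and + + h, are the double crossovers. Comparing them with the parentals, only the fl allele has switched, so fl is the middle locus and the order is al – fl – h.
Crossovers in the fl–h interval produce the single-crossover classes + al h and fl + + (145 + 115 = 260) plus the double crossovers (31).
RF(fl–h) = (260 + 31) / 1500 = 291/1500 = 0.1940 → 19.4 cM.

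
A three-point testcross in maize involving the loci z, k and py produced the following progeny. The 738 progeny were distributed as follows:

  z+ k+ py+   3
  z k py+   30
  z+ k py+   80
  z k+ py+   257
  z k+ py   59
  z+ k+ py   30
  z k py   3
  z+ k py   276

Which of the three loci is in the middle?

z

The two most frequent reciprocal classes, z+ k py and z k+ py+, are the parental types, so the F1 was z+ k py / z k+ py+.
The two rarest classes, z k py and z+ k+ py+, are the double crossovers. Comparing them with the parentals, only the z allele has switched, so z is the middle locus and the order is k – z – py.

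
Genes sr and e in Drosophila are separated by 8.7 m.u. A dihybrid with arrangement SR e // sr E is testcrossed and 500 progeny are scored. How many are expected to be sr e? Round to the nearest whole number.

A map distance of 8.7 m.u. corresponds to a recombination frequency of 0.087.
The F1 is SR e / sr E, so sr e is a recombinant gamete class with expected frequency r/2 = 0.087/2 = 0.0435.
Expected number = 0.0435 × 500 = 21.75 ≈ 22.

22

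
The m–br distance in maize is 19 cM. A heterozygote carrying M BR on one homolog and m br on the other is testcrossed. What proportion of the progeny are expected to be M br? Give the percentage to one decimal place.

9.5%

A map distance of 19 cM corresponds to a recombination frequency of 0.190.
The F1 is M BR / m br, so M br is a recombinant gamete class with expected frequency r/2 = 0.190/2 = 0.0950.
That is 0.0950 = 9.5% of the progeny.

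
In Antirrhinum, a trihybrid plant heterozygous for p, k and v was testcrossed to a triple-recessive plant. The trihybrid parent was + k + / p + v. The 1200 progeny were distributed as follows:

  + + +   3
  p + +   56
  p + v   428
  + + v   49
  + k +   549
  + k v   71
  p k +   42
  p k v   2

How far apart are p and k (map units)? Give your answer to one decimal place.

The two rarest classes, + + + and p k v, are the double crossovers. Comparing them with the parentals, only the k allele has switched, so k is the middle locus and the order is p – k – v.
Crossovers in the p–k interval produce the single-crossover classes p k + and + + v (42 + 49 = 91) plus the double crossovers (5).
RF(p–k) = (91 + 5) / 1200 = 96/1200 = 0.0800 → 8.0 map units.

8.0 map units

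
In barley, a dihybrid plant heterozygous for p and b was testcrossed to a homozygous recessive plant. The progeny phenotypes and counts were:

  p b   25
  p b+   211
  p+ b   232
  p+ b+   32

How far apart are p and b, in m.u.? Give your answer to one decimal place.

11.4 m.u.

The two most frequent classes, p+ b (232) and p b+ (211), are the parental types, so the F1 was p+ b / p b+.
The recombinant classes are p+ b+ and p b: 32 + 25 = 57.
Recombination frequency = 57/500 = 0.1140 ≈ 11.4%, i.e. 11.4 m.u.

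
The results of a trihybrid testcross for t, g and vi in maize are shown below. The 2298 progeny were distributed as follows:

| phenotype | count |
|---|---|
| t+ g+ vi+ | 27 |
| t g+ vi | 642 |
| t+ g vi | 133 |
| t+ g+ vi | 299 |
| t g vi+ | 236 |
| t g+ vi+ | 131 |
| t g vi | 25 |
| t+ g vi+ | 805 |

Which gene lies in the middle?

The two most frequent reciprocal classes, t g+ vi and t+ g vi+, are the parental types, so the F1 was t g+ vi / t+ g vi+.
The two rarest classes, t g vi and t+ g+ vi+, are the double crossovers. Comparing them with the parentals, only the g allele has switched, so g is the middle locus and the order is t – g – vi.

g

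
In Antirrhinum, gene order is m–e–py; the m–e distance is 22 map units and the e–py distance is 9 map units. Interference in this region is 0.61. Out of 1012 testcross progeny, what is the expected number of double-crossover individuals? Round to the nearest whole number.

Map distances give recombination frequencies of 0.220 and 0.090 for the two intervals.
With interference 0.61 (so coincidence = 0.39), expected double-crossover frequency = 0.220 × 0.090 × 0.39 = 0.00772.
Expected number = 0.00772 × 1012 = 7.81 ≈ 8.

8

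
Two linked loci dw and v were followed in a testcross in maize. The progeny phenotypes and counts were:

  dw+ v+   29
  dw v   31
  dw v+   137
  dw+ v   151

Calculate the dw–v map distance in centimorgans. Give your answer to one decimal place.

17.2 centimorgans

The two most frequent classes, dw+ v (151) and dw v+ (137), are the parental types, so the F1 was dw+ v / dw v+.
The recombinant classes are dw+ v+ and dw v: 29 + 31 = 60.
Recombination frequency = 60/348 = 0.1724 ≈ 17.2%, i.e. 17.2 centimorgans.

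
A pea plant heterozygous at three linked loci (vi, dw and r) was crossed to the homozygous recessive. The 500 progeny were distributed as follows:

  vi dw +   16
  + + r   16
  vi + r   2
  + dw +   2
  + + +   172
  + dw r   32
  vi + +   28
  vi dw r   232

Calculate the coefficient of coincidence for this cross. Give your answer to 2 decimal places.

0.87

The two most frequent reciprocal classes, vi dw r and + + +, are the parental types, so the F1 was vi dw r / + + +.
The two rarest classes, vi + r and + dw +, are the double crossovers. Comparing them with the parentals, only the dw allele has switched, so dw is the middle locus and the order is r – dw – vi.
r–dw: (32 + 4)/500 = 0.0720; dw–vi: (60 + 4)/500 = 0.1280.
Expected DCO frequency = 0.0720 × 0.1280 ≈ 0.00922; observed = 4/500 ≈ 0.00800.
Coefficient of coincidence = 0.00800/0.00922 ≈ 0.87.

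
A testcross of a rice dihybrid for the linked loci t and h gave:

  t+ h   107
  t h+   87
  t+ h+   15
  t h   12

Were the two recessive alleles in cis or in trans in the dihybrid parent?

trans

The two most frequent classes are t+ h (107) and t h+ (87); these are the parental (non-recombinant) types.
So the F1 carried t+ h on one chromosome and t h+ on the other — the recessive alleles are on opposite chromosomes (trans / repulsion).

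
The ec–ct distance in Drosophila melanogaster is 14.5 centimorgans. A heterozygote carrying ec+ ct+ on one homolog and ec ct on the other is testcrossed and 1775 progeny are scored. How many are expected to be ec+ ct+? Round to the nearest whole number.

A map distance of 14.5 centimorgans corresponds to a recombination frequency of 0.145.
The F1 is ec+ ct+ / ec ct, so ec+ ct+ is a parental gamete class with expected frequency (1 − r)/2 = 0.855/2 = 0.4275.
Expected number = 0.4275 × 1775 = 758.81 ≈ 759.

759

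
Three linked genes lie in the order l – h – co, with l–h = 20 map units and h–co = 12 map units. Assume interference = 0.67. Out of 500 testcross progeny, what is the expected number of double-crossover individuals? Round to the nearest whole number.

Map distances give recombination frequencies of 0.200 and 0.120 for the two intervals.
With interference 0.67 (so coincidence = 0.33), expected double-crossover frequency = 0.200 × 0.120 × 0.33 = 0.00792.
Expected number = 0.00792 × 500 = 3.96 ≈ 4.

4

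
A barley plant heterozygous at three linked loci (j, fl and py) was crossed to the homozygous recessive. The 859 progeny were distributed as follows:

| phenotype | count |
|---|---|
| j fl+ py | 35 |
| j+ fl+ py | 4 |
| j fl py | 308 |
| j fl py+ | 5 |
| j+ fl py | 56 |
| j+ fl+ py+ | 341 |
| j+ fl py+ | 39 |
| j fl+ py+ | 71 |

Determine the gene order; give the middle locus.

The two most frequent reciprocal classes, j fl py and j+ fl+ py+, are the parental types, so the F1 was j fl py / j+ fl+ py+.
The two rarest classes, j fl py+ and j+ fl+ py, are the double crossovers. Comparing them with the parentals, only the py allele has switched, so py is the middle locus and the order is fl – py – j.

py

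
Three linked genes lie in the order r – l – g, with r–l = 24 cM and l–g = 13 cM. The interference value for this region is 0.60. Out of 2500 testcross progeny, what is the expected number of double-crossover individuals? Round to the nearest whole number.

Map distances give recombination frequencies of 0.240 and 0.130 for the two intervals.
With interference 0.60 (so coincidence = 0.40), expected double-crossover frequency = 0.240 × 0.130 × 0.40 = 0.01248.
Expected number = 0.01248 × 2500 = 31.20 ≈ 31.

31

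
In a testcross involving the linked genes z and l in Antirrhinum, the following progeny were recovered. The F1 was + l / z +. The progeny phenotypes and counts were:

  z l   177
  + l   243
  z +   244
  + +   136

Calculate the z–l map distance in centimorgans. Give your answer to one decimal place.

39.1 centimorgans

The recombinant classes are + + and z l: 136 + 177 = 313.
Recombination frequency = 313/800 = 0.3912 ≈ 39.1%, i.e. 39.1 centimorgans.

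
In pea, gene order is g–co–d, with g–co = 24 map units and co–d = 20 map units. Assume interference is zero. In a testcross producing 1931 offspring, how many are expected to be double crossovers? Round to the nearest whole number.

Map distances give recombination frequencies of 0.240 and 0.200 for the two intervals.
With no interference, expected double-crossover frequency = 0.240 × 0.200 = 0.04800.
Expected number = 0.04800 × 1931 = 92.69 ≈ 93.

93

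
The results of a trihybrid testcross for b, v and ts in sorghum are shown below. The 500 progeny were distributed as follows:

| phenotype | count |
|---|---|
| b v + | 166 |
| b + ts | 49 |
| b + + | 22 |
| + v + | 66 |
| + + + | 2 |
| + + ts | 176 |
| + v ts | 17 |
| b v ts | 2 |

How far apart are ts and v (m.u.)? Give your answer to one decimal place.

The two most frequent reciprocal classes, + + ts and b v +, are the parental types, so the F1 was + + ts / b v +.
The two rarest classes, + + + and b v ts, are the double crossovers. Comparing them with the parentals, only the ts allele has switched, so ts is the middle locus and the order is b – ts – v.
Crossovers in the ts–v interval produce the single-crossover classes + v ts and b + + (17 + 22 = 39) plus the double crossovers (4).
RF(ts–v) = (39 + 4) / 500 = 43/500 = 0.0860 → 8.6 m.u.

8.6 m.u.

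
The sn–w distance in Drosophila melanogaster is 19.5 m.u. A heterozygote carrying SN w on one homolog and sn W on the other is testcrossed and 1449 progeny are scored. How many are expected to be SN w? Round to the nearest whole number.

A map distance of 19.5 m.u. corresponds to a recombination frequency of 0.195.
The F1 is SN w / sn W, so SN w is a parental gamete class with expected frequency (1 − r)/2 = 0.805/2 = 0.4025.
Expected number = 0.4025 × 1449 = 583.22 ≈ 583.

583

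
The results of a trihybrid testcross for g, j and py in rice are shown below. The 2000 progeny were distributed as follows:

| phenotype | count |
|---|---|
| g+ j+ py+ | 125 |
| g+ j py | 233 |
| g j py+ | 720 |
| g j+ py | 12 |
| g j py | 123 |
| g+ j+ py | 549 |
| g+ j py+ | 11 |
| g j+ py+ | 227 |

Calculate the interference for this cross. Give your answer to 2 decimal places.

The two most frequent reciprocal classes, g+ j+ py and g j py+, are the parental types, so the F1 was g+ j+ py / g j py+.
The two rarest classes, g j+ py and g+ j py+, are the double crossovers. Comparing them with the parentals, only the g allele has switched, so g is the middle locus and the order is py – g – j.
py–g: (248 + 23)/2000 = 0.1355; g–j: (460 + 23)/2000 = 0.2415.
Expected DCO frequency = 0.1355 × 0.2415 ≈ 0.03272; observed = 23/2000 ≈ 0.01150.
Coefficient of coincidence = 0.01150/0.03272 ≈ 0.35; interference = 1 − 0.35 = 0.65.

0.65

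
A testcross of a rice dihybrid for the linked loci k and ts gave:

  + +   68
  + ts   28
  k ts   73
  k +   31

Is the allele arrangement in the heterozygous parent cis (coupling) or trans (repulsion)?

The two most frequent classes are + + (68) and k ts (73); these are the parental (non-recombinant) types.
So the F1 carried + + on one chromosome and k ts on the other — the recessive alleles are on the same chromosome (cis / coupling).

cis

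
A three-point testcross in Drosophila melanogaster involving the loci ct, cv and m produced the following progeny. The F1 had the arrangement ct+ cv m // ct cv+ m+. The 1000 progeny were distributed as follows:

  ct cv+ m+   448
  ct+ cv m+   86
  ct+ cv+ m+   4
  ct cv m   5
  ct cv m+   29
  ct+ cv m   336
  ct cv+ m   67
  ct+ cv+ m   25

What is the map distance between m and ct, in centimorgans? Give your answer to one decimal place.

The two rarest classes, ct cv m and ct+ cv+ m+, are the double crossovers. Comparing them with the parentals, only the ct allele has switched, so ct is the middle locus and the order is m – ct – cv.
Crossovers in the m–ct interval produce the single-crossover classes ct+ cv m+ and ct cv+ m (86 + 67 = 153) plus the double crossovers (9).
RF(m–ct) = (153 + 9) / 1000 = 162/1000 = 0.1620 → 16.2 centimorgans.

16.2 centimorgans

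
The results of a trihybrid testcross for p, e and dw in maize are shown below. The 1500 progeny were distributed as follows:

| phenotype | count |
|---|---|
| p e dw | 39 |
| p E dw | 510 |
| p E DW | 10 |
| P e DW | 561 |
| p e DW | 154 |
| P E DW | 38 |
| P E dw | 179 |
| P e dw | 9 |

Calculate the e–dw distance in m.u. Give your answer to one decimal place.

6.4 m.u.

The two most frequent reciprocal classes, p E dw and P e DW, are the parental types, so the F1 was p E dw / P e DW.
The two rarest classes, p E DW and P e dw, are the double crossovers. Comparing them with the parentals, only the dw allele has switched, so dw is the middle locus and the order is e – dw – p.
Crossovers in the e–dw interval produce the single-crossover classes p e dw and P E DW (39 + 38 = 77) plus the double crossovers (19).
RF(e–dw) = (77 + 19) / 1500 = 96/1500 = 0.0640 → 6.4 m.u.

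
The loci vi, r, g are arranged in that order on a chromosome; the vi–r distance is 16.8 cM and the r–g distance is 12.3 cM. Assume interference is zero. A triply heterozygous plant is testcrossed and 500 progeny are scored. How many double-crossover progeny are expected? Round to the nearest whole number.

Map distances give recombination frequencies of 0.168 and 0.123 for the two intervals.
With no interference, expected double-crossover frequency = 0.168 × 0.123 = 0.02066.
Expected number = 0.02066 × 500 = 10.33 ≈ 10.

10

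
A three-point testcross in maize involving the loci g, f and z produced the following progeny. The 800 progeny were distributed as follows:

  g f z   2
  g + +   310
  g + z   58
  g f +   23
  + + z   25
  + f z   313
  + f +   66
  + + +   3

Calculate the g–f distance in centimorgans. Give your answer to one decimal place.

The two most frequent reciprocal classes, + f z and g + +, are the parental types, so the F1 was + f z / g + +.
The two rarest classes, g f z and + + +, are the double crossovers. Comparing them with the parentals, only the g allele has switched, so g is the middle locus and the order is f – g – z.
Crossovers in the f–g interval produce the single-crossover classes + + z and g f + (25 + 23 = 48) plus the double crossovers (5).
RF(f–g) = (48 + 5) / 800 = 53/800 = 0.0663 → 6.6 centimorgans.

6.6 centimorgans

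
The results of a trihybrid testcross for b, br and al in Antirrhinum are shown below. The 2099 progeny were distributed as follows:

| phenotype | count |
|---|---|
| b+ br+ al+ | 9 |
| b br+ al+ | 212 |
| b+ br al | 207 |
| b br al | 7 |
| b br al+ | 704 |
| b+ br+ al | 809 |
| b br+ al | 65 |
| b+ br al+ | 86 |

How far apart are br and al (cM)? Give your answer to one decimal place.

The two most frequent reciprocal classes, b+ br+ al and b br al+, are the parental types, so the F1 was b+ br+ al / b br al+.
The two rarest classes, b+ br+ al+ and b br al, are the double crossovers. Comparing them with the parentals, only the al allele has switched, so al is the middle locus and the order is br – al – b.
Crossovers in the br–al interval produce the single-crossover classes b+ br al and b br+ al+ (207 + 212 = 419) plus the double crossovers (16).
RF(br–al) = (419 + 16) / 2099 = 435/2099 = 0.2072 → 20.7 cM.

20.7 cM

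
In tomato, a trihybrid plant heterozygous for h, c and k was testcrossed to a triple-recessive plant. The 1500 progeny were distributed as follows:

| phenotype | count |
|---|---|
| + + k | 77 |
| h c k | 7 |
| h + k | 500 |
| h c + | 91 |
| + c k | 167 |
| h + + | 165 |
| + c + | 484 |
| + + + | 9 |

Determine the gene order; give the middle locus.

The two most frequent reciprocal classes, + c + and h + k, are the parental types, so the F1 was + c + / h + k.
The two rarest classes, + + + and h c k, are the double crossovers. Comparing them with the parentals, only the c allele has switched, so c is the middle locus and the order is k – c – h.

c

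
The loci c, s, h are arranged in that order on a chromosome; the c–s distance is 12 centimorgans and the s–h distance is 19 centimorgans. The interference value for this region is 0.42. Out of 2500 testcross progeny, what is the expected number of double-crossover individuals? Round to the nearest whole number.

Map distances give recombination frequencies of 0.120 and 0.190 for the two intervals.
With interference 0.42 (so coincidence = 0.58), expected double-crossover frequency = 0.120 × 0.190 × 0.58 = 0.01322.
Expected number = 0.01322 × 2500 = 33.06 ≈ 33.

33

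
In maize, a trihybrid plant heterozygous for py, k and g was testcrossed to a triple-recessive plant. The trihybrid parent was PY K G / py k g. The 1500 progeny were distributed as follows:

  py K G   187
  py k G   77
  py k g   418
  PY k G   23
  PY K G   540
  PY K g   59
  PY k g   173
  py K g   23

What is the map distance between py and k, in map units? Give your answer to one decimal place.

The two rarest classes, PY k G and py K g, are the double crossovers. Comparing them with the parentals, only the k allele has switched, so k is the middle locus and the order is g – k – py.
Crossovers in the k–py interval produce the single-crossover classes py K G and PY k g (187 + 173 = 360) plus the double crossovers (46).
RF(k–py) = (360 + 46) / 1500 = 406/1500 = 0.2707 → 27.1 map units.

27.1 map units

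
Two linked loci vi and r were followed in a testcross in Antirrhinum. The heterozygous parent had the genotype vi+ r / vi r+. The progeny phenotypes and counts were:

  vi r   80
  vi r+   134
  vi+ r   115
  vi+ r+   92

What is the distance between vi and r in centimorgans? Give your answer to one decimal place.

The recombinant classes are vi+ r+ and vi r: 92 + 80 = 172.
Recombination frequency = 172/421 = 0.4086 ≈ 40.9%, i.e. 40.9 centimorgans.

40.9 centimorgans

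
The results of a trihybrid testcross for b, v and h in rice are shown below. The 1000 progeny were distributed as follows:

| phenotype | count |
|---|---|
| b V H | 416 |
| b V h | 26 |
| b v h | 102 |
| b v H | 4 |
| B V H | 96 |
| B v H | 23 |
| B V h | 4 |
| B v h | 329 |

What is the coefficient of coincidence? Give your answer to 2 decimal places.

The two most frequent reciprocal classes, B v h and b V H, are the parental types, so the F1 was B v h / b V H.
The two rarest classes, B V h and b v H, are the double crossovers. Comparing them with the parentals, only the v allele has switched, so v is the middle locus and the order is h – v – b.
h–v: (49 + 8)/1000 = 0.0570; v–b: (198 + 8)/1000 = 0.2060.
Expected DCO frequency = 0.0570 × 0.2060 ≈ 0.01174; observed = 8/1000 ≈ 0.00800.
Coefficient of coincidence = 0.00800/0.01174 ≈ 0.68.

0.68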